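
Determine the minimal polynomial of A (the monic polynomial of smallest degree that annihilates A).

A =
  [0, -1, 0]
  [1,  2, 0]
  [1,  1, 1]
x^2 - 2*x + 1

The characteristic polynomial is χ_A(x) = (x - 1)^3, so the eigenvalues are known. The minimal polynomial is
  m_A(x) = Π_λ (x − λ)^{k_λ}
where k_λ is the size of the *largest* Jordan block for λ (equivalently, the smallest k with (A − λI)^k v = 0 for every generalised eigenvector v of λ).

  λ = 1: largest Jordan block has size 2, contributing (x − 1)^2

So m_A(x) = (x - 1)^2 = x^2 - 2*x + 1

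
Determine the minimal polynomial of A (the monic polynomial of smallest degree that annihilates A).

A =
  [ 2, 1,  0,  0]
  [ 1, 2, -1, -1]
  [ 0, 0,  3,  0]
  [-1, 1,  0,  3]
x^3 - 7*x^2 + 16*x - 12

The characteristic polynomial is χ_A(x) = (x - 3)^2*(x - 2)^2, so the eigenvalues are known. The minimal polynomial is
  m_A(x) = Π_λ (x − λ)^{k_λ}
where k_λ is the size of the *largest* Jordan block for λ (equivalently, the smallest k with (A − λI)^k v = 0 for every generalised eigenvector v of λ).

  λ = 2: largest Jordan block has size 2, contributing (x − 2)^2
  λ = 3: largest Jordan block has size 1, contributing (x − 3)

So m_A(x) = (x - 3)*(x - 2)^2 = x^3 - 7*x^2 + 16*x - 12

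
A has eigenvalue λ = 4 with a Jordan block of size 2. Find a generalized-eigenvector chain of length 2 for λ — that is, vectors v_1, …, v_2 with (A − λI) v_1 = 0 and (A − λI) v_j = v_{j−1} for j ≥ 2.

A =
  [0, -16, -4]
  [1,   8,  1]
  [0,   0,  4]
A Jordan chain for λ = 4 of length 2:
v_1 = (-4, 1, 0)ᵀ
v_2 = (1, 0, 0)ᵀ

Let N = A − (4)·I. We want v_2 with N^2 v_2 = 0 but N^1 v_2 ≠ 0; then v_{j-1} := N · v_j for j = 2, …, 2.

Pick v_2 = (1, 0, 0)ᵀ.
Then v_1 = N · v_2 = (-4, 1, 0)ᵀ.

Sanity check: (A − (4)·I) v_1 = (0, 0, 0)ᵀ = 0. ✓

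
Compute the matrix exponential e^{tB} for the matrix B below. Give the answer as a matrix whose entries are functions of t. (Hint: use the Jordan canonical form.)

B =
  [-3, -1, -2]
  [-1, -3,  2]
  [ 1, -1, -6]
e^{tB} =
  [t*exp(-4*t) + exp(-4*t), -t*exp(-4*t), -2*t*exp(-4*t)]
  [-t*exp(-4*t), t*exp(-4*t) + exp(-4*t), 2*t*exp(-4*t)]
  [t*exp(-4*t), -t*exp(-4*t), -2*t*exp(-4*t) + exp(-4*t)]

Strategy: write B = P · J · P⁻¹ where J is a Jordan canonical form, so e^{tB} = P · e^{tJ} · P⁻¹, and e^{tJ} can be computed block-by-block.

B has Jordan form
J =
  [-4,  1,  0]
  [ 0, -4,  0]
  [ 0,  0, -4]
(up to reordering of blocks).

Per-block formulas:
  For a 1×1 block at λ = -4: exp(t · [-4]) = [e^(-4t)].
  For a 2×2 Jordan block J_2(-4): exp(t · J_2(-4)) = e^(-4t)·(I + t·N), where N is the 2×2 nilpotent shift.

After assembling e^{tJ} and conjugating by P, we get:

e^{tB} =
  [t*exp(-4*t) + exp(-4*t), -t*exp(-4*t), -2*t*exp(-4*t)]
  [-t*exp(-4*t), t*exp(-4*t) + exp(-4*t), 2*t*exp(-4*t)]
  [t*exp(-4*t), -t*exp(-4*t), -2*t*exp(-4*t) + exp(-4*t)]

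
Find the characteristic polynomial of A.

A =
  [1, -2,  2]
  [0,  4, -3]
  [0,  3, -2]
x^3 - 3*x^2 + 3*x - 1

Expanding det(x·I − A) (e.g. by cofactor expansion or by noting that A is similar to its Jordan form J, which has the same characteristic polynomial as A) gives
  χ_A(x) = x^3 - 3*x^2 + 3*x - 1
which factors as (x - 1)^3. The eigenvalues (with algebraic multiplicities) are λ = 1 with multiplicity 3.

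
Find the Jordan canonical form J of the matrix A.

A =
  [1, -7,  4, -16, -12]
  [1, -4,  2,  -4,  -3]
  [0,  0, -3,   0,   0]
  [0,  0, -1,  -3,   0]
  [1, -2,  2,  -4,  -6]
J_3(-3) ⊕ J_2(-3)

The characteristic polynomial is
  det(x·I − A) = x^5 + 15*x^4 + 90*x^3 + 270*x^2 + 405*x + 243 = (x + 3)^5

Eigenvalues and multiplicities (the geometric multiplicity of λ is n − rank(A − λI), which equals the number of Jordan blocks for λ):
  λ = -3: algebraic multiplicity = 5, geometric multiplicity = 2

Determining the block sizes for each eigenvalue:
  λ = -3: with am = 5 and gm = 2, the partition is not yet determined (e.g. several partitions of 5 into 2 parts exist). Let N = A − (-3)·I. Computing rank(N^1) = 3, rank(N^2) = 1, rank(N^3) = 0; the number of blocks of size ≥ j is rank(N^{j−1}) − rank(N^j), giving [2, 2, 1]. So we have 1 block(s) of size 3, 1 block(s) of size 2 → block sizes [3, 2]

Assembling the blocks gives a Jordan form
J =
  [-3,  1,  0,  0,  0]
  [ 0, -3,  1,  0,  0]
  [ 0,  0, -3,  0,  0]
  [ 0,  0,  0, -3,  1]
  [ 0,  0,  0,  0, -3]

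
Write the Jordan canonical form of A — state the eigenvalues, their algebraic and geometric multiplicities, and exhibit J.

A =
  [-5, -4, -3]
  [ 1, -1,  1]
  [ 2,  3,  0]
J_3(-2)

The characteristic polynomial is
  det(x·I − A) = x^3 + 6*x^2 + 12*x + 8 = (x + 2)^3

Eigenvalues and multiplicities (the geometric multiplicity of λ is n − rank(A − λI), which equals the number of Jordan blocks for λ):
  λ = -2: algebraic multiplicity = 3, geometric multiplicity = 1

Determining the block sizes for each eigenvalue:
  λ = -2: one block (gm = 1), so the single block has size am = 3 → block sizes [3]

Assembling the blocks gives a Jordan form
J =
  [-2,  1,  0]
  [ 0, -2,  1]
  [ 0,  0, -2]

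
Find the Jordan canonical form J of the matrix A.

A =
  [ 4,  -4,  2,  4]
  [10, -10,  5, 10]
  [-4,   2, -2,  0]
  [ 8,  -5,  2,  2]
J_3(-2) ⊕ J_1(0)

The characteristic polynomial is
  det(x·I − A) = x^4 + 6*x^3 + 12*x^2 + 8*x = x*(x + 2)^3

Eigenvalues and multiplicities (the geometric multiplicity of λ is n − rank(A − λI), which equals the number of Jordan blocks for λ):
  λ = -2: algebraic multiplicity = 3, geometric multiplicity = 1
  λ = 0: algebraic multiplicity = 1, geometric multiplicity = 1

Determining the block sizes for each eigenvalue:
  λ = -2: one block (gm = 1), so the single block has size am = 3 → block sizes [3]
  λ = 0: one block (gm = 1), so the single block has size am = 1 → block sizes [1]

Assembling the blocks gives a Jordan form
J =
  [-2,  1,  0, 0]
  [ 0, -2,  1, 0]
  [ 0,  0, -2, 0]
  [ 0,  0,  0, 0]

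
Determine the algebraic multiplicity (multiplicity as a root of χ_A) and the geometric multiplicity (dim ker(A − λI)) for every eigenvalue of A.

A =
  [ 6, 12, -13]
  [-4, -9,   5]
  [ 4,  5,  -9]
λ = -4: alg = 3, geom = 1

Step 1 — factor the characteristic polynomial to read off the algebraic multiplicities:
  χ_A(x) = (x + 4)^3

Step 2 — compute geometric multiplicities via the rank-nullity identity g(λ) = n − rank(A − λI):
  rank(A − (-4)·I) = 2, so dim ker(A − (-4)·I) = n − 2 = 1

Summary:
  λ = -4: algebraic multiplicity = 3, geometric multiplicity = 1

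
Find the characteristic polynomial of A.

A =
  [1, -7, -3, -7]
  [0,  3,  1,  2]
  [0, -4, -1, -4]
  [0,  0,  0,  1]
x^4 - 4*x^3 + 6*x^2 - 4*x + 1

Expanding det(x·I − A) (e.g. by cofactor expansion or by noting that A is similar to its Jordan form J, which has the same characteristic polynomial as A) gives
  χ_A(x) = x^4 - 4*x^3 + 6*x^2 - 4*x + 1
which factors as (x - 1)^4. The eigenvalues (with algebraic multiplicities) are λ = 1 with multiplicity 4.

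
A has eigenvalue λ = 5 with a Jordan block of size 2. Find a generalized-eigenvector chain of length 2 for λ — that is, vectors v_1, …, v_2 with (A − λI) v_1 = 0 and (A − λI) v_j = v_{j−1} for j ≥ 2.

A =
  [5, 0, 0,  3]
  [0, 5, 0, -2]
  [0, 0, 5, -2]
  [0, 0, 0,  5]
A Jordan chain for λ = 5 of length 2:
v_1 = (3, -2, -2, 0)ᵀ
v_2 = (0, 0, 0, 1)ᵀ

Let N = A − (5)·I. We want v_2 with N^2 v_2 = 0 but N^1 v_2 ≠ 0; then v_{j-1} := N · v_j for j = 2, …, 2.

Pick v_2 = (0, 0, 0, 1)ᵀ.
Then v_1 = N · v_2 = (3, -2, -2, 0)ᵀ.

Sanity check: (A − (5)·I) v_1 = (0, 0, 0, 0)ᵀ = 0. ✓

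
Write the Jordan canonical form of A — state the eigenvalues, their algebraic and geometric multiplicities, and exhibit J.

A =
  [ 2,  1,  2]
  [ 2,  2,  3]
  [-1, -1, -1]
J_3(1)

The characteristic polynomial is
  det(x·I − A) = x^3 - 3*x^2 + 3*x - 1 = (x - 1)^3

Eigenvalues and multiplicities (the geometric multiplicity of λ is n − rank(A − λI), which equals the number of Jordan blocks for λ):
  λ = 1: algebraic multiplicity = 3, geometric multiplicity = 1

Determining the block sizes for each eigenvalue:
  λ = 1: one block (gm = 1), so the single block has size am = 3 → block sizes [3]

Assembling the blocks gives a Jordan form
J =
  [1, 1, 0]
  [0, 1, 1]
  [0, 0, 1]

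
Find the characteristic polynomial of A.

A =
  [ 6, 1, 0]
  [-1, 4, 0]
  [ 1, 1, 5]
x^3 - 15*x^2 + 75*x - 125

Expanding det(x·I − A) (e.g. by cofactor expansion or by noting that A is similar to its Jordan form J, which has the same characteristic polynomial as A) gives
  χ_A(x) = x^3 - 15*x^2 + 75*x - 125
which factors as (x - 5)^3. The eigenvalues (with algebraic multiplicities) are λ = 5 with multiplicity 3.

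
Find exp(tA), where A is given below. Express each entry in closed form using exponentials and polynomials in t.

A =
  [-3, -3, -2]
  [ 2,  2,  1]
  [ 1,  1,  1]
e^{tA} =
  [t^2/2 - 3*t + 1, t^2/2 - 3*t, t^2/2 - 2*t]
  [-t^2/2 + 2*t, -t^2/2 + 2*t + 1, -t^2/2 + t]
  [t, t, t + 1]

Strategy: write A = P · J · P⁻¹ where J is a Jordan canonical form, so e^{tA} = P · e^{tJ} · P⁻¹, and e^{tJ} can be computed block-by-block.

A has Jordan form
J =
  [0, 1, 0]
  [0, 0, 1]
  [0, 0, 0]
(up to reordering of blocks).

Per-block formulas:
  For a 3×3 Jordan block J_3(0): exp(t · J_3(0)) = e^(0t)·(I + t·N + (t^2/2)·N^2), where N is the 3×3 nilpotent shift.

After assembling e^{tJ} and conjugating by P, we get:

e^{tA} =
  [t^2/2 - 3*t + 1, t^2/2 - 3*t, t^2/2 - 2*t]
  [-t^2/2 + 2*t, -t^2/2 + 2*t + 1, -t^2/2 + t]
  [t, t, t + 1]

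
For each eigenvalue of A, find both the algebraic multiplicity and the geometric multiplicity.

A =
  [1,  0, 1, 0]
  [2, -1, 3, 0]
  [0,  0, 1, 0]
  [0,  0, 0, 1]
λ = -1: alg = 1, geom = 1; λ = 1: alg = 3, geom = 2

Step 1 — factor the characteristic polynomial to read off the algebraic multiplicities:
  χ_A(x) = (x - 1)^3*(x + 1)

Step 2 — compute geometric multiplicities via the rank-nullity identity g(λ) = n − rank(A − λI):
  rank(A − (-1)·I) = 3, so dim ker(A − (-1)·I) = n − 3 = 1
  rank(A − (1)·I) = 2, so dim ker(A − (1)·I) = n − 2 = 2

Summary:
  λ = -1: algebraic multiplicity = 1, geometric multiplicity = 1
  λ = 1: algebraic multiplicity = 3, geometric multiplicity = 2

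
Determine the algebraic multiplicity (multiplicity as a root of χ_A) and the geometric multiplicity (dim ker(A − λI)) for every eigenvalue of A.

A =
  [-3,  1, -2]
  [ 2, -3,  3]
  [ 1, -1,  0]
λ = -2: alg = 3, geom = 1

Step 1 — factor the characteristic polynomial to read off the algebraic multiplicities:
  χ_A(x) = (x + 2)^3

Step 2 — compute geometric multiplicities via the rank-nullity identity g(λ) = n − rank(A − λI):
  rank(A − (-2)·I) = 2, so dim ker(A − (-2)·I) = n − 2 = 1

Summary:
  λ = -2: algebraic multiplicity = 3, geometric multiplicity = 1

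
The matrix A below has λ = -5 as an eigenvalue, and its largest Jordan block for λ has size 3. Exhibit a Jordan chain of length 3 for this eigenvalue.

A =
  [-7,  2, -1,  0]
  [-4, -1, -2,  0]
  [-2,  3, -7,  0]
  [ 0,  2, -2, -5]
A Jordan chain for λ = -5 of length 3:
v_1 = (-2, -4, -4, -4)ᵀ
v_2 = (-2, -4, -2, 0)ᵀ
v_3 = (1, 0, 0, 0)ᵀ

Let N = A − (-5)·I. We want v_3 with N^3 v_3 = 0 but N^2 v_3 ≠ 0; then v_{j-1} := N · v_j for j = 3, …, 2.

Pick v_3 = (1, 0, 0, 0)ᵀ.
Then v_2 = N · v_3 = (-2, -4, -2, 0)ᵀ.
Then v_1 = N · v_2 = (-2, -4, -4, -4)ᵀ.

Sanity check: (A − (-5)·I) v_1 = (0, 0, 0, 0)ᵀ = 0. ✓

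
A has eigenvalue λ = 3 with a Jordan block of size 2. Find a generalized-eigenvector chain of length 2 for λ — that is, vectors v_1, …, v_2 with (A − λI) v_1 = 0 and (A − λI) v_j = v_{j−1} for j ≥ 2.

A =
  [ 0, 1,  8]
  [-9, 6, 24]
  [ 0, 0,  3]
A Jordan chain for λ = 3 of length 2:
v_1 = (-3, -9, 0)ᵀ
v_2 = (1, 0, 0)ᵀ

Let N = A − (3)·I. We want v_2 with N^2 v_2 = 0 but N^1 v_2 ≠ 0; then v_{j-1} := N · v_j for j = 2, …, 2.

Pick v_2 = (1, 0, 0)ᵀ.
Then v_1 = N · v_2 = (-3, -9, 0)ᵀ.

Sanity check: (A − (3)·I) v_1 = (0, 0, 0)ᵀ = 0. ✓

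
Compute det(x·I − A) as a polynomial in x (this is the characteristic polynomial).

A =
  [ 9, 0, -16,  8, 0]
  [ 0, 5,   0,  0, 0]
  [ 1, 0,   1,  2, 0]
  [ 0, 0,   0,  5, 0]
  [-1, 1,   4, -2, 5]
x^5 - 25*x^4 + 250*x^3 - 1250*x^2 + 3125*x - 3125

Expanding det(x·I − A) (e.g. by cofactor expansion or by noting that A is similar to its Jordan form J, which has the same characteristic polynomial as A) gives
  χ_A(x) = x^5 - 25*x^4 + 250*x^3 - 1250*x^2 + 3125*x - 3125
which factors as (x - 5)^5. The eigenvalues (with algebraic multiplicities) are λ = 5 with multiplicity 5.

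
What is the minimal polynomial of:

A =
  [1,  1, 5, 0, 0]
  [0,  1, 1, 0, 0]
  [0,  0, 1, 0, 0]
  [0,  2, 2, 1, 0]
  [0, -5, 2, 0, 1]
x^3 - 3*x^2 + 3*x - 1

The characteristic polynomial is χ_A(x) = (x - 1)^5, so the eigenvalues are known. The minimal polynomial is
  m_A(x) = Π_λ (x − λ)^{k_λ}
where k_λ is the size of the *largest* Jordan block for λ (equivalently, the smallest k with (A − λI)^k v = 0 for every generalised eigenvector v of λ).

  λ = 1: largest Jordan block has size 3, contributing (x − 1)^3

So m_A(x) = (x - 1)^3 = x^3 - 3*x^2 + 3*x - 1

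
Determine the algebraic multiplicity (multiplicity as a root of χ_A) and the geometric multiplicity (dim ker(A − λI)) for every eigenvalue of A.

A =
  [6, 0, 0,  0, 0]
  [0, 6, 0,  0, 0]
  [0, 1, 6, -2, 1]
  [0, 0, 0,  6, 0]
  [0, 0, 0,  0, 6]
λ = 6: alg = 5, geom = 4

Step 1 — factor the characteristic polynomial to read off the algebraic multiplicities:
  χ_A(x) = (x - 6)^5

Step 2 — compute geometric multiplicities via the rank-nullity identity g(λ) = n − rank(A − λI):
  rank(A − (6)·I) = 1, so dim ker(A − (6)·I) = n − 1 = 4

Summary:
  λ = 6: algebraic multiplicity = 5, geometric multiplicity = 4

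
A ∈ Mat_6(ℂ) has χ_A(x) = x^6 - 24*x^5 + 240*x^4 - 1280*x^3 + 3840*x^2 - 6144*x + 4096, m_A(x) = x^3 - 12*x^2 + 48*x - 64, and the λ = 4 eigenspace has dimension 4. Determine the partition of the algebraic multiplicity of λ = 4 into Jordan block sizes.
Block sizes for λ = 4: [3, 1, 1, 1]

Step 1 — from the characteristic polynomial, algebraic multiplicity of λ = 4 is 6. From dim ker(A − (4)·I) = 4, there are exactly 4 Jordan blocks for λ = 4.
Step 2 — from the minimal polynomial, the factor (x − 4)^3 tells us the largest block for λ = 4 has size 3.
Step 3 — with total size 6, 4 blocks, and largest block 3, the block sizes (in nonincreasing order) are [3, 1, 1, 1].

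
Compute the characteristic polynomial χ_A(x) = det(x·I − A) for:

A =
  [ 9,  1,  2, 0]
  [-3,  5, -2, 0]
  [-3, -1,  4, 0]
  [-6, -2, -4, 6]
x^4 - 24*x^3 + 216*x^2 - 864*x + 1296

Expanding det(x·I − A) (e.g. by cofactor expansion or by noting that A is similar to its Jordan form J, which has the same characteristic polynomial as A) gives
  χ_A(x) = x^4 - 24*x^3 + 216*x^2 - 864*x + 1296
which factors as (x - 6)^4. The eigenvalues (with algebraic multiplicities) are λ = 6 with multiplicity 4.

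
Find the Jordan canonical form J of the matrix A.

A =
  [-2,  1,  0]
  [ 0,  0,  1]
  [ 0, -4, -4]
J_3(-2)

The characteristic polynomial is
  det(x·I − A) = x^3 + 6*x^2 + 12*x + 8 = (x + 2)^3

Eigenvalues and multiplicities (the geometric multiplicity of λ is n − rank(A − λI), which equals the number of Jordan blocks for λ):
  λ = -2: algebraic multiplicity = 3, geometric multiplicity = 1

Determining the block sizes for each eigenvalue:
  λ = -2: one block (gm = 1), so the single block has size am = 3 → block sizes [3]

Assembling the blocks gives a Jordan form
J =
  [-2,  1,  0]
  [ 0, -2,  1]
  [ 0,  0, -2]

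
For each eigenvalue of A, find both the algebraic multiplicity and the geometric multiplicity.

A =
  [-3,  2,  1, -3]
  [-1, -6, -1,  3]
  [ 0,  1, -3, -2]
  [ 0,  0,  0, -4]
λ = -4: alg = 4, geom = 2

Step 1 — factor the characteristic polynomial to read off the algebraic multiplicities:
  χ_A(x) = (x + 4)^4

Step 2 — compute geometric multiplicities via the rank-nullity identity g(λ) = n − rank(A − λI):
  rank(A − (-4)·I) = 2, so dim ker(A − (-4)·I) = n − 2 = 2

Summary:
  λ = -4: algebraic multiplicity = 4, geometric multiplicity = 2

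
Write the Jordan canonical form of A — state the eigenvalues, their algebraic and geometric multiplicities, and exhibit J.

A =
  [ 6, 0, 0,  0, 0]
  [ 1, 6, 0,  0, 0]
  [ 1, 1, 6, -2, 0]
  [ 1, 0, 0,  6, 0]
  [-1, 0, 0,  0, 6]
J_3(6) ⊕ J_1(6) ⊕ J_1(6)

The characteristic polynomial is
  det(x·I − A) = x^5 - 30*x^4 + 360*x^3 - 2160*x^2 + 6480*x - 7776 = (x - 6)^5

Eigenvalues and multiplicities (the geometric multiplicity of λ is n − rank(A − λI), which equals the number of Jordan blocks for λ):
  λ = 6: algebraic multiplicity = 5, geometric multiplicity = 3

Determining the block sizes for each eigenvalue:
  λ = 6: with am = 5 and gm = 3, the partition is not yet determined (e.g. several partitions of 5 into 3 parts exist). Let N = A − (6)·I. Computing rank(N^1) = 2, rank(N^2) = 1, rank(N^3) = 0; the number of blocks of size ≥ j is rank(N^{j−1}) − rank(N^j), giving [3, 1, 1]. So we have 1 block(s) of size 3, 2 block(s) of size 1 → block sizes [3, 1, 1]

Assembling the blocks gives a Jordan form
J =
  [6, 1, 0, 0, 0]
  [0, 6, 1, 0, 0]
  [0, 0, 6, 0, 0]
  [0, 0, 0, 6, 0]
  [0, 0, 0, 0, 6]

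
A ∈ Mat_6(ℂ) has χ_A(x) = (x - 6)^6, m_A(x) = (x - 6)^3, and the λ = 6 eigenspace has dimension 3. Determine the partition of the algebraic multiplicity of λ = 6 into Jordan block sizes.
Block sizes for λ = 6: [3, 2, 1]

Step 1 — from the characteristic polynomial, algebraic multiplicity of λ = 6 is 6. From dim ker(A − (6)·I) = 3, there are exactly 3 Jordan blocks for λ = 6.
Step 2 — from the minimal polynomial, the factor (x − 6)^3 tells us the largest block for λ = 6 has size 3.
Step 3 — with total size 6, 3 blocks, and largest block 3, the block sizes (in nonincreasing order) are [3, 2, 1].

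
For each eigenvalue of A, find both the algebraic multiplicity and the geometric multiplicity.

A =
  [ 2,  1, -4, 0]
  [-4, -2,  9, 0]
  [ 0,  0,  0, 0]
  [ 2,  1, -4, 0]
λ = 0: alg = 4, geom = 2

Step 1 — factor the characteristic polynomial to read off the algebraic multiplicities:
  χ_A(x) = x^4

Step 2 — compute geometric multiplicities via the rank-nullity identity g(λ) = n − rank(A − λI):
  rank(A − (0)·I) = 2, so dim ker(A − (0)·I) = n − 2 = 2

Summary:
  λ = 0: algebraic multiplicity = 4, geometric multiplicity = 2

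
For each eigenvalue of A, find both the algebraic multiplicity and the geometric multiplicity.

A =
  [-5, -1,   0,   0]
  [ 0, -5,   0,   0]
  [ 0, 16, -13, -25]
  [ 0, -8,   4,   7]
λ = -5: alg = 2, geom = 1; λ = -3: alg = 2, geom = 1

Step 1 — factor the characteristic polynomial to read off the algebraic multiplicities:
  χ_A(x) = (x + 3)^2*(x + 5)^2

Step 2 — compute geometric multiplicities via the rank-nullity identity g(λ) = n − rank(A − λI):
  rank(A − (-5)·I) = 3, so dim ker(A − (-5)·I) = n − 3 = 1
  rank(A − (-3)·I) = 3, so dim ker(A − (-3)·I) = n − 3 = 1

Summary:
  λ = -5: algebraic multiplicity = 2, geometric multiplicity = 1
  λ = -3: algebraic multiplicity = 2, geometric multiplicity = 1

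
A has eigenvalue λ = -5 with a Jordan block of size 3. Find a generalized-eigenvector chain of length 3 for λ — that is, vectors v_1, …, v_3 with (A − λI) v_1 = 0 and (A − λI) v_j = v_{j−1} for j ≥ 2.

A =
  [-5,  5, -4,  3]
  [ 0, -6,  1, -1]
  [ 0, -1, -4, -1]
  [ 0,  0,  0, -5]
A Jordan chain for λ = -5 of length 3:
v_1 = (-1, 0, 0, 0)ᵀ
v_2 = (5, -1, -1, 0)ᵀ
v_3 = (0, 1, 0, 0)ᵀ

Let N = A − (-5)·I. We want v_3 with N^3 v_3 = 0 but N^2 v_3 ≠ 0; then v_{j-1} := N · v_j for j = 3, …, 2.

Pick v_3 = (0, 1, 0, 0)ᵀ.
Then v_2 = N · v_3 = (5, -1, -1, 0)ᵀ.
Then v_1 = N · v_2 = (-1, 0, 0, 0)ᵀ.

Sanity check: (A − (-5)·I) v_1 = (0, 0, 0, 0)ᵀ = 0. ✓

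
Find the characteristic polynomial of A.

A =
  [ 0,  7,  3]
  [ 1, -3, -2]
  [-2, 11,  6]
x^3 - 3*x^2 + 3*x - 1

Expanding det(x·I − A) (e.g. by cofactor expansion or by noting that A is similar to its Jordan form J, which has the same characteristic polynomial as A) gives
  χ_A(x) = x^3 - 3*x^2 + 3*x - 1
which factors as (x - 1)^3. The eigenvalues (with algebraic multiplicities) are λ = 1 with multiplicity 3.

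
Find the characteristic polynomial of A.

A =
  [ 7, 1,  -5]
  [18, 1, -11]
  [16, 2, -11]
x^3 + 3*x^2 + 3*x + 1

Expanding det(x·I − A) (e.g. by cofactor expansion or by noting that A is similar to its Jordan form J, which has the same characteristic polynomial as A) gives
  χ_A(x) = x^3 + 3*x^2 + 3*x + 1
which factors as (x + 1)^3. The eigenvalues (with algebraic multiplicities) are λ = -1 with multiplicity 3.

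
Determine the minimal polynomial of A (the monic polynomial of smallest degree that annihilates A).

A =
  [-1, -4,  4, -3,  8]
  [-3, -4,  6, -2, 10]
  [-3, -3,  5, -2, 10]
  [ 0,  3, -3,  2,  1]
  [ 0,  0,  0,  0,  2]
x^5 - 4*x^4 + x^3 + 10*x^2 - 4*x - 8

The characteristic polynomial is χ_A(x) = (x - 2)^3*(x + 1)^2, so the eigenvalues are known. The minimal polynomial is
  m_A(x) = Π_λ (x − λ)^{k_λ}
where k_λ is the size of the *largest* Jordan block for λ (equivalently, the smallest k with (A − λI)^k v = 0 for every generalised eigenvector v of λ).

  λ = -1: largest Jordan block has size 2, contributing (x + 1)^2
  λ = 2: largest Jordan block has size 3, contributing (x − 2)^3

So m_A(x) = (x - 2)^3*(x + 1)^2 = x^5 - 4*x^4 + x^3 + 10*x^2 - 4*x - 8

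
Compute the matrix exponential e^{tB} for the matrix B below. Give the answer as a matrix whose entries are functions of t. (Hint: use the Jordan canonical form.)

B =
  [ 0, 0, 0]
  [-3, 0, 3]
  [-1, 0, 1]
e^{tB} =
  [1, 0, 0]
  [3 - 3*exp(t), 1, 3*exp(t) - 3]
  [1 - exp(t), 0, exp(t)]

Strategy: write B = P · J · P⁻¹ where J is a Jordan canonical form, so e^{tB} = P · e^{tJ} · P⁻¹, and e^{tJ} can be computed block-by-block.

B has Jordan form
J =
  [0, 0, 0]
  [0, 0, 0]
  [0, 0, 1]
(up to reordering of blocks).

Per-block formulas:
  For a 1×1 block at λ = 1: exp(t · [1]) = [e^(1t)].
  For a 1×1 block at λ = 0: exp(t · [0]) = [e^(0t)].

After assembling e^{tJ} and conjugating by P, we get:

e^{tB} =
  [1, 0, 0]
  [3 - 3*exp(t), 1, 3*exp(t) - 3]
  [1 - exp(t), 0, exp(t)]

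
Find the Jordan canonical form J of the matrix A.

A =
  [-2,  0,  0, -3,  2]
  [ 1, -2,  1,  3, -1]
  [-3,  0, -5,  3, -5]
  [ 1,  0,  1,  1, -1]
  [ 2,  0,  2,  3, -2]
J_3(-2) ⊕ J_1(-2) ⊕ J_1(-2)

The characteristic polynomial is
  det(x·I − A) = x^5 + 10*x^4 + 40*x^3 + 80*x^2 + 80*x + 32 = (x + 2)^5

Eigenvalues and multiplicities (the geometric multiplicity of λ is n − rank(A − λI), which equals the number of Jordan blocks for λ):
  λ = -2: algebraic multiplicity = 5, geometric multiplicity = 3

Determining the block sizes for each eigenvalue:
  λ = -2: with am = 5 and gm = 3, the partition is not yet determined (e.g. several partitions of 5 into 3 parts exist). Let N = A − (-2)·I. Computing rank(N^1) = 2, rank(N^2) = 1, rank(N^3) = 0; the number of blocks of size ≥ j is rank(N^{j−1}) − rank(N^j), giving [3, 1, 1]. So we have 1 block(s) of size 3, 2 block(s) of size 1 → block sizes [3, 1, 1]

Assembling the blocks gives a Jordan form
J =
  [-2,  1,  0,  0,  0]
  [ 0, -2,  1,  0,  0]
  [ 0,  0, -2,  0,  0]
  [ 0,  0,  0, -2,  0]
  [ 0,  0,  0,  0, -2]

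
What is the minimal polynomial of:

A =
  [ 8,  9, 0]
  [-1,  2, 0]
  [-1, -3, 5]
x^2 - 10*x + 25

The characteristic polynomial is χ_A(x) = (x - 5)^3, so the eigenvalues are known. The minimal polynomial is
  m_A(x) = Π_λ (x − λ)^{k_λ}
where k_λ is the size of the *largest* Jordan block for λ (equivalently, the smallest k with (A − λI)^k v = 0 for every generalised eigenvector v of λ).

  λ = 5: largest Jordan block has size 2, contributing (x − 5)^2

So m_A(x) = (x - 5)^2 = x^2 - 10*x + 25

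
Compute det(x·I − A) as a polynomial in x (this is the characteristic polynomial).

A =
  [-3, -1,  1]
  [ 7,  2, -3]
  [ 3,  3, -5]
x^3 + 6*x^2 + 12*x + 8

Expanding det(x·I − A) (e.g. by cofactor expansion or by noting that A is similar to its Jordan form J, which has the same characteristic polynomial as A) gives
  χ_A(x) = x^3 + 6*x^2 + 12*x + 8
which factors as (x + 2)^3. The eigenvalues (with algebraic multiplicities) are λ = -2 with multiplicity 3.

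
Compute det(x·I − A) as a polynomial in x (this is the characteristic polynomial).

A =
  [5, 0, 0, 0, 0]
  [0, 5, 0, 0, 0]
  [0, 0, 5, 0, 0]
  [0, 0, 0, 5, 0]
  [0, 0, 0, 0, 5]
x^5 - 25*x^4 + 250*x^3 - 1250*x^2 + 3125*x - 3125

Expanding det(x·I − A) (e.g. by cofactor expansion or by noting that A is similar to its Jordan form J, which has the same characteristic polynomial as A) gives
  χ_A(x) = x^5 - 25*x^4 + 250*x^3 - 1250*x^2 + 3125*x - 3125
which factors as (x - 5)^5. The eigenvalues (with algebraic multiplicities) are λ = 5 with multiplicity 5.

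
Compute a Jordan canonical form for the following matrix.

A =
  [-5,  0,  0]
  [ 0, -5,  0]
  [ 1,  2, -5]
J_2(-5) ⊕ J_1(-5)

The characteristic polynomial is
  det(x·I − A) = x^3 + 15*x^2 + 75*x + 125 = (x + 5)^3

Eigenvalues and multiplicities (the geometric multiplicity of λ is n − rank(A − λI), which equals the number of Jordan blocks for λ):
  λ = -5: algebraic multiplicity = 3, geometric multiplicity = 2

Determining the block sizes for each eigenvalue:
  λ = -5: 2 blocks summing to 3 forces exactly one block of size 2 and the rest size 1 → block sizes [2, 1]

Assembling the blocks gives a Jordan form
J =
  [-5,  1,  0]
  [ 0, -5,  0]
  [ 0,  0, -5]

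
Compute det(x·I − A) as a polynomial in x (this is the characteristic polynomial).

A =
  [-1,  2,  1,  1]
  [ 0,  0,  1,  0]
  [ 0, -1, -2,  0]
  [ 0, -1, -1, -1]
x^4 + 4*x^3 + 6*x^2 + 4*x + 1

Expanding det(x·I − A) (e.g. by cofactor expansion or by noting that A is similar to its Jordan form J, which has the same characteristic polynomial as A) gives
  χ_A(x) = x^4 + 4*x^3 + 6*x^2 + 4*x + 1
which factors as (x + 1)^4. The eigenvalues (with algebraic multiplicities) are λ = -1 with multiplicity 4.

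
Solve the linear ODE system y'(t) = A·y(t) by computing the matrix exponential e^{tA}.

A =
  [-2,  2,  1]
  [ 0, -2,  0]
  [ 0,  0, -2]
e^{tA} =
  [exp(-2*t), 2*t*exp(-2*t), t*exp(-2*t)]
  [0, exp(-2*t), 0]
  [0, 0, exp(-2*t)]

Strategy: write A = P · J · P⁻¹ where J is a Jordan canonical form, so e^{tA} = P · e^{tJ} · P⁻¹, and e^{tJ} can be computed block-by-block.

A has Jordan form
J =
  [-2,  1,  0]
  [ 0, -2,  0]
  [ 0,  0, -2]
(up to reordering of blocks).

Per-block formulas:
  For a 1×1 block at λ = -2: exp(t · [-2]) = [e^(-2t)].
  For a 2×2 Jordan block J_2(-2): exp(t · J_2(-2)) = e^(-2t)·(I + t·N), where N is the 2×2 nilpotent shift.

After assembling e^{tJ} and conjugating by P, we get:

e^{tA} =
  [exp(-2*t), 2*t*exp(-2*t), t*exp(-2*t)]
  [0, exp(-2*t), 0]
  [0, 0, exp(-2*t)]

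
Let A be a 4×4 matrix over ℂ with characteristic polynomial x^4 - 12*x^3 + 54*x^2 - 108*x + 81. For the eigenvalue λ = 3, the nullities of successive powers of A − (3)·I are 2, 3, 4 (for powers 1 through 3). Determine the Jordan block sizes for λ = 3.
Block sizes for λ = 3: [3, 1]

From the dimensions of kernels of powers, the number of Jordan blocks of size at least j is d_j − d_{j−1} where d_j = dim ker(N^j) (with d_0 = 0). Computing the differences gives [2, 1, 1].
The number of blocks of size exactly k is (#blocks of size ≥ k) − (#blocks of size ≥ k + 1), so the partition is: 1 block(s) of size 1, 1 block(s) of size 3.
In nonincreasing order the block sizes are [3, 1].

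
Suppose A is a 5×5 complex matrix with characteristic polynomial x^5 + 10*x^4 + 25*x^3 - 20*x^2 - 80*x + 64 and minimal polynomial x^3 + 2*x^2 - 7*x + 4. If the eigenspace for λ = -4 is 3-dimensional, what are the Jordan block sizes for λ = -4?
Block sizes for λ = -4: [1, 1, 1]

Step 1 — from the characteristic polynomial, algebraic multiplicity of λ = -4 is 3. From dim ker(A − (-4)·I) = 3, there are exactly 3 Jordan blocks for λ = -4.
Step 2 — from the minimal polynomial, the factor (x + 4) tells us the largest block for λ = -4 has size 1.
Step 3 — with total size 3, 3 blocks, and largest block 1, the block sizes (in nonincreasing order) are [1, 1, 1].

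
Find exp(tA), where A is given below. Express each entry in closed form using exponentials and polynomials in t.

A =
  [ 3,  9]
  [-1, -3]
e^{tA} =
  [3*t + 1, 9*t]
  [-t, 1 - 3*t]

Strategy: write A = P · J · P⁻¹ where J is a Jordan canonical form, so e^{tA} = P · e^{tJ} · P⁻¹, and e^{tJ} can be computed block-by-block.

A has Jordan form
J =
  [0, 1]
  [0, 0]
(up to reordering of blocks).

Per-block formulas:
  For a 2×2 Jordan block J_2(0): exp(t · J_2(0)) = e^(0t)·(I + t·N), where N is the 2×2 nilpotent shift.

After assembling e^{tJ} and conjugating by P, we get:

e^{tA} =
  [3*t + 1, 9*t]
  [-t, 1 - 3*t]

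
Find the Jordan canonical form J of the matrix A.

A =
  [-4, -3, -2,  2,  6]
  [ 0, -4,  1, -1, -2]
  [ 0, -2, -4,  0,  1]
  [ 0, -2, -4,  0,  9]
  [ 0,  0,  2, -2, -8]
J_3(-4) ⊕ J_2(-4)

The characteristic polynomial is
  det(x·I − A) = x^5 + 20*x^4 + 160*x^3 + 640*x^2 + 1280*x + 1024 = (x + 4)^5

Eigenvalues and multiplicities (the geometric multiplicity of λ is n − rank(A − λI), which equals the number of Jordan blocks for λ):
  λ = -4: algebraic multiplicity = 5, geometric multiplicity = 2

Determining the block sizes for each eigenvalue:
  λ = -4: with am = 5 and gm = 2, the partition is not yet determined (e.g. several partitions of 5 into 2 parts exist). Let N = A − (-4)·I. Computing rank(N^1) = 3, rank(N^2) = 1, rank(N^3) = 0; the number of blocks of size ≥ j is rank(N^{j−1}) − rank(N^j), giving [2, 2, 1]. So we have 1 block(s) of size 3, 1 block(s) of size 2 → block sizes [3, 2]

Assembling the blocks gives a Jordan form
J =
  [-4,  1,  0,  0,  0]
  [ 0, -4,  1,  0,  0]
  [ 0,  0, -4,  0,  0]
  [ 0,  0,  0, -4,  1]
  [ 0,  0,  0,  0, -4]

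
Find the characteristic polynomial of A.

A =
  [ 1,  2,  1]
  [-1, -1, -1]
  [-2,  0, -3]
x^3 + 3*x^2 + 3*x + 1

Expanding det(x·I − A) (e.g. by cofactor expansion or by noting that A is similar to its Jordan form J, which has the same characteristic polynomial as A) gives
  χ_A(x) = x^3 + 3*x^2 + 3*x + 1
which factors as (x + 1)^3. The eigenvalues (with algebraic multiplicities) are λ = -1 with multiplicity 3.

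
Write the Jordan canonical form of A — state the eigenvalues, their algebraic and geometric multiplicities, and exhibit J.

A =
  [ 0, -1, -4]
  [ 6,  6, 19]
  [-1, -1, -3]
J_3(1)

The characteristic polynomial is
  det(x·I − A) = x^3 - 3*x^2 + 3*x - 1 = (x - 1)^3

Eigenvalues and multiplicities (the geometric multiplicity of λ is n − rank(A − λI), which equals the number of Jordan blocks for λ):
  λ = 1: algebraic multiplicity = 3, geometric multiplicity = 1

Determining the block sizes for each eigenvalue:
  λ = 1: one block (gm = 1), so the single block has size am = 3 → block sizes [3]

Assembling the blocks gives a Jordan form
J =
  [1, 1, 0]
  [0, 1, 1]
  [0, 0, 1]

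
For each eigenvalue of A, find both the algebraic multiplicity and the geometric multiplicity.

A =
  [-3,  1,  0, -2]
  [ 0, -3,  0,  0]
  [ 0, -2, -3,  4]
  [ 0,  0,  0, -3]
λ = -3: alg = 4, geom = 3

Step 1 — factor the characteristic polynomial to read off the algebraic multiplicities:
  χ_A(x) = (x + 3)^4

Step 2 — compute geometric multiplicities via the rank-nullity identity g(λ) = n − rank(A − λI):
  rank(A − (-3)·I) = 1, so dim ker(A − (-3)·I) = n − 1 = 3

Summary:
  λ = -3: algebraic multiplicity = 4, geometric multiplicity = 3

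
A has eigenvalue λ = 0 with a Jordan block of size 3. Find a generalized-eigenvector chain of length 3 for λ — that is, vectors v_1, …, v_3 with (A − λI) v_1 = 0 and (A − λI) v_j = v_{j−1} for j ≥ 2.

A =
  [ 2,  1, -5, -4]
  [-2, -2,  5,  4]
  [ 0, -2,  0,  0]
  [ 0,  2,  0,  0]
A Jordan chain for λ = 0 of length 3:
v_1 = (2, 0, 4, -4)ᵀ
v_2 = (2, -2, 0, 0)ᵀ
v_3 = (1, 0, 0, 0)ᵀ

Let N = A − (0)·I. We want v_3 with N^3 v_3 = 0 but N^2 v_3 ≠ 0; then v_{j-1} := N · v_j for j = 3, …, 2.

Pick v_3 = (1, 0, 0, 0)ᵀ.
Then v_2 = N · v_3 = (2, -2, 0, 0)ᵀ.
Then v_1 = N · v_2 = (2, 0, 4, -4)ᵀ.

Sanity check: (A − (0)·I) v_1 = (0, 0, 0, 0)ᵀ = 0. ✓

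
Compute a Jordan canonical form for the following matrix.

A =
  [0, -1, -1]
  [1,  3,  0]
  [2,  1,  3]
J_3(2)

The characteristic polynomial is
  det(x·I − A) = x^3 - 6*x^2 + 12*x - 8 = (x - 2)^3

Eigenvalues and multiplicities (the geometric multiplicity of λ is n − rank(A − λI), which equals the number of Jordan blocks for λ):
  λ = 2: algebraic multiplicity = 3, geometric multiplicity = 1

Determining the block sizes for each eigenvalue:
  λ = 2: one block (gm = 1), so the single block has size am = 3 → block sizes [3]

Assembling the blocks gives a Jordan form
J =
  [2, 1, 0]
  [0, 2, 1]
  [0, 0, 2]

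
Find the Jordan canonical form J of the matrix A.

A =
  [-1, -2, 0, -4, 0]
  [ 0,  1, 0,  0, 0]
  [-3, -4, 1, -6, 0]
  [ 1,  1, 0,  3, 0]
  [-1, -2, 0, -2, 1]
J_2(1) ⊕ J_2(1) ⊕ J_1(1)

The characteristic polynomial is
  det(x·I − A) = x^5 - 5*x^4 + 10*x^3 - 10*x^2 + 5*x - 1 = (x - 1)^5

Eigenvalues and multiplicities (the geometric multiplicity of λ is n − rank(A − λI), which equals the number of Jordan blocks for λ):
  λ = 1: algebraic multiplicity = 5, geometric multiplicity = 3

Determining the block sizes for each eigenvalue:
  λ = 1: with am = 5 and gm = 3, the partition is not yet determined (e.g. several partitions of 5 into 3 parts exist). Let N = A − (1)·I. Computing rank(N^1) = 2, rank(N^2) = 0; the number of blocks of size ≥ j is rank(N^{j−1}) − rank(N^j), giving [3, 2]. So we have 2 block(s) of size 2, 1 block(s) of size 1 → block sizes [2, 2, 1]

Assembling the blocks gives a Jordan form
J =
  [1, 1, 0, 0, 0]
  [0, 1, 0, 0, 0]
  [0, 0, 1, 1, 0]
  [0, 0, 0, 1, 0]
  [0, 0, 0, 0, 1]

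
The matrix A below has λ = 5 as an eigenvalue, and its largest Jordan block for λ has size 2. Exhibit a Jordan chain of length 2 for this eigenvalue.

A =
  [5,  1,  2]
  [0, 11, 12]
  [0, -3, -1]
A Jordan chain for λ = 5 of length 2:
v_1 = (1, 6, -3)ᵀ
v_2 = (0, 1, 0)ᵀ

Let N = A − (5)·I. We want v_2 with N^2 v_2 = 0 but N^1 v_2 ≠ 0; then v_{j-1} := N · v_j for j = 2, …, 2.

Pick v_2 = (0, 1, 0)ᵀ.
Then v_1 = N · v_2 = (1, 6, -3)ᵀ.

Sanity check: (A − (5)·I) v_1 = (0, 0, 0)ᵀ = 0. ✓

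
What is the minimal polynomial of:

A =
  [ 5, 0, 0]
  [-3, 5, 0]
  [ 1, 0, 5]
x^2 - 10*x + 25

The characteristic polynomial is χ_A(x) = (x - 5)^3, so the eigenvalues are known. The minimal polynomial is
  m_A(x) = Π_λ (x − λ)^{k_λ}
where k_λ is the size of the *largest* Jordan block for λ (equivalently, the smallest k with (A − λI)^k v = 0 for every generalised eigenvector v of λ).

  λ = 5: largest Jordan block has size 2, contributing (x − 5)^2

So m_A(x) = (x - 5)^2 = x^2 - 10*x + 25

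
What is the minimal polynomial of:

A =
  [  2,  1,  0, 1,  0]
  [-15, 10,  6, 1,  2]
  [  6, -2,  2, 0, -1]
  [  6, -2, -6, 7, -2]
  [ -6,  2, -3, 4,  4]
x^2 - 10*x + 25

The characteristic polynomial is χ_A(x) = (x - 5)^5, so the eigenvalues are known. The minimal polynomial is
  m_A(x) = Π_λ (x − λ)^{k_λ}
where k_λ is the size of the *largest* Jordan block for λ (equivalently, the smallest k with (A − λI)^k v = 0 for every generalised eigenvector v of λ).

  λ = 5: largest Jordan block has size 2, contributing (x − 5)^2

So m_A(x) = (x - 5)^2 = x^2 - 10*x + 25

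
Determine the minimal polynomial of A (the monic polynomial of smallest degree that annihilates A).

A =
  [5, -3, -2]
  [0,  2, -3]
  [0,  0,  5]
x^3 - 12*x^2 + 45*x - 50

The characteristic polynomial is χ_A(x) = (x - 5)^2*(x - 2), so the eigenvalues are known. The minimal polynomial is
  m_A(x) = Π_λ (x − λ)^{k_λ}
where k_λ is the size of the *largest* Jordan block for λ (equivalently, the smallest k with (A − λI)^k v = 0 for every generalised eigenvector v of λ).

  λ = 2: largest Jordan block has size 1, contributing (x − 2)
  λ = 5: largest Jordan block has size 2, contributing (x − 5)^2

So m_A(x) = (x - 5)^2*(x - 2) = x^3 - 12*x^2 + 45*x - 50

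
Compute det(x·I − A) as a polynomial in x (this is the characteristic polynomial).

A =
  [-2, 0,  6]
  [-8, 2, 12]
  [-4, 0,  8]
x^3 - 8*x^2 + 20*x - 16

Expanding det(x·I − A) (e.g. by cofactor expansion or by noting that A is similar to its Jordan form J, which has the same characteristic polynomial as A) gives
  χ_A(x) = x^3 - 8*x^2 + 20*x - 16
which factors as (x - 4)*(x - 2)^2. The eigenvalues (with algebraic multiplicities) are λ = 2 with multiplicity 2, λ = 4 with multiplicity 1.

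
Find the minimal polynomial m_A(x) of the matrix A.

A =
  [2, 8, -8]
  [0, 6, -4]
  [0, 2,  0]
x^2 - 6*x + 8

The characteristic polynomial is χ_A(x) = (x - 4)*(x - 2)^2, so the eigenvalues are known. The minimal polynomial is
  m_A(x) = Π_λ (x − λ)^{k_λ}
where k_λ is the size of the *largest* Jordan block for λ (equivalently, the smallest k with (A − λI)^k v = 0 for every generalised eigenvector v of λ).

  λ = 2: largest Jordan block has size 1, contributing (x − 2)
  λ = 4: largest Jordan block has size 1, contributing (x − 4)

So m_A(x) = (x - 4)*(x - 2) = x^2 - 6*x + 8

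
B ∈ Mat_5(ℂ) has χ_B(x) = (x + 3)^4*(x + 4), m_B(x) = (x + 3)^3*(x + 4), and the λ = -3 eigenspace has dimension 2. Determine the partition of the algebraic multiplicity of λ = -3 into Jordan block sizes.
Block sizes for λ = -3: [3, 1]

Step 1 — from the characteristic polynomial, algebraic multiplicity of λ = -3 is 4. From dim ker(B − (-3)·I) = 2, there are exactly 2 Jordan blocks for λ = -3.
Step 2 — from the minimal polynomial, the factor (x + 3)^3 tells us the largest block for λ = -3 has size 3.
Step 3 — with total size 4, 2 blocks, and largest block 3, the block sizes (in nonincreasing order) are [3, 1].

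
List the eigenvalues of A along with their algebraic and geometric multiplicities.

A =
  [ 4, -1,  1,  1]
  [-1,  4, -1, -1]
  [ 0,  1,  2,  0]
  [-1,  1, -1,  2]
λ = 3: alg = 4, geom = 2

Step 1 — factor the characteristic polynomial to read off the algebraic multiplicities:
  χ_A(x) = (x - 3)^4

Step 2 — compute geometric multiplicities via the rank-nullity identity g(λ) = n − rank(A − λI):
  rank(A − (3)·I) = 2, so dim ker(A − (3)·I) = n − 2 = 2

Summary:
  λ = 3: algebraic multiplicity = 4, geometric multiplicity = 2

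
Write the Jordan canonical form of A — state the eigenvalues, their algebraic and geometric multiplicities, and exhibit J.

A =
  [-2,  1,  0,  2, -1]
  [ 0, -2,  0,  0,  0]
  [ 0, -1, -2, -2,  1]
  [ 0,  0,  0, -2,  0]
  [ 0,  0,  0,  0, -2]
J_2(-2) ⊕ J_1(-2) ⊕ J_1(-2) ⊕ J_1(-2)

The characteristic polynomial is
  det(x·I − A) = x^5 + 10*x^4 + 40*x^3 + 80*x^2 + 80*x + 32 = (x + 2)^5

Eigenvalues and multiplicities (the geometric multiplicity of λ is n − rank(A − λI), which equals the number of Jordan blocks for λ):
  λ = -2: algebraic multiplicity = 5, geometric multiplicity = 4

Determining the block sizes for each eigenvalue:
  λ = -2: 4 blocks summing to 5 forces exactly one block of size 2 and the rest size 1 → block sizes [2, 1, 1, 1]

Assembling the blocks gives a Jordan form
J =
  [-2,  1,  0,  0,  0]
  [ 0, -2,  0,  0,  0]
  [ 0,  0, -2,  0,  0]
  [ 0,  0,  0, -2,  0]
  [ 0,  0,  0,  0, -2]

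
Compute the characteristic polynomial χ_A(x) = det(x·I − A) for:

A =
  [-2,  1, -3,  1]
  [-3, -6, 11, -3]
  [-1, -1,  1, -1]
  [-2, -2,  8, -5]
x^4 + 12*x^3 + 54*x^2 + 108*x + 81

Expanding det(x·I − A) (e.g. by cofactor expansion or by noting that A is similar to its Jordan form J, which has the same characteristic polynomial as A) gives
  χ_A(x) = x^4 + 12*x^3 + 54*x^2 + 108*x + 81
which factors as (x + 3)^4. The eigenvalues (with algebraic multiplicities) are λ = -3 with multiplicity 4.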